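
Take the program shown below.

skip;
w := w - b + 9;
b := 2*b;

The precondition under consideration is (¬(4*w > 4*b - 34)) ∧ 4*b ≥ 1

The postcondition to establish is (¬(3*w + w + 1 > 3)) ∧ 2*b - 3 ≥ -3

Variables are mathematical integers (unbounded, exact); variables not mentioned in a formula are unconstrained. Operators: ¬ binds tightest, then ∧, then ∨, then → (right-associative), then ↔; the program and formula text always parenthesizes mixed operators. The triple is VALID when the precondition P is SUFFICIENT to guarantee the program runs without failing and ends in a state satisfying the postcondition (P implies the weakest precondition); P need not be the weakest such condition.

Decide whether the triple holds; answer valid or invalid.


Working backward. After the program, the postcondition (¬(3*w + w + 1 > 3)) ∧ 2*b - 3 ≥ -3 must hold; in canonical form it is (¬(4*w > 2)) ∧ 2*b ≥ 0.
Before b := 2*b: (¬(4*w > 2)) ∧ 4*b ≥ 0
Before w := w - b + 9: (¬(4*w > 4*b - 34)) ∧ 4*b ≥ 0
Before skip: (¬(4*w > 4*b - 34)) ∧ 4*b ≥ 0
The weakest precondition is (¬(4*w > 4*b - 34)) ∧ 4*b ≥ 0.
Check whether (¬(4*w > 4*b - 34)) ∧ 4*b ≥ 1 implies it.
Every state satisfying the precondition satisfies the weakest precondition: the implication holds.
Answer: valid


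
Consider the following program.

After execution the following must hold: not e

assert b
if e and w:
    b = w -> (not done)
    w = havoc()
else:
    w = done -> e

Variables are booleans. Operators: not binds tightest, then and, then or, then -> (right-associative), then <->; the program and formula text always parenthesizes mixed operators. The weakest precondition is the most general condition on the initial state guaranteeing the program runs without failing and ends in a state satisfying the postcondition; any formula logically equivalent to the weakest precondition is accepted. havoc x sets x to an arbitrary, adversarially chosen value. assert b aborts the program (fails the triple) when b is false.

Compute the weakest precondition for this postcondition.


Working backward. After the program, not e must hold.
Then branch requires not e; else branch requires not e.
Before the if: ((e and w) -> (not e)) and ((not (e and w)) -> (not e))
Before assert b: b and ((e and w) -> (not e)) and ((not (e and w)) -> (not e))
Answer: WP = b and ((e and w) -> (not e)) and ((not (e and w)) -> (not e))


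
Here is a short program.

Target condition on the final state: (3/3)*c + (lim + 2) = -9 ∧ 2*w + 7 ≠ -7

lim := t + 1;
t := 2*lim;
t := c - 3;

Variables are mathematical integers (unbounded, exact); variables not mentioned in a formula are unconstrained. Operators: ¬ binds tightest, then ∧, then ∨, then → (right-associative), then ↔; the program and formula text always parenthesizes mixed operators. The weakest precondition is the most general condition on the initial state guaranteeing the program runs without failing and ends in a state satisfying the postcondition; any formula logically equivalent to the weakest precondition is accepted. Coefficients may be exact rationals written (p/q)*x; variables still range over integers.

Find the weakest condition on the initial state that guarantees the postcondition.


Working backward. After the program, the postcondition (3/3)*c + (lim + 2) = -9 ∧ 2*w + 7 ≠ -7 must hold; in canonical form it is c + lim = -11 ∧ 2*w ≠ -14.
Before t := c - 3: c + lim = -11 ∧ 2*w ≠ -14
Before t := 2*lim: c + lim = -11 ∧ 2*w ≠ -14
Before lim := t + 1: c + t = -12 ∧ 2*w ≠ -14
Answer: WP = c + t = -12 ∧ 2*w ≠ -14


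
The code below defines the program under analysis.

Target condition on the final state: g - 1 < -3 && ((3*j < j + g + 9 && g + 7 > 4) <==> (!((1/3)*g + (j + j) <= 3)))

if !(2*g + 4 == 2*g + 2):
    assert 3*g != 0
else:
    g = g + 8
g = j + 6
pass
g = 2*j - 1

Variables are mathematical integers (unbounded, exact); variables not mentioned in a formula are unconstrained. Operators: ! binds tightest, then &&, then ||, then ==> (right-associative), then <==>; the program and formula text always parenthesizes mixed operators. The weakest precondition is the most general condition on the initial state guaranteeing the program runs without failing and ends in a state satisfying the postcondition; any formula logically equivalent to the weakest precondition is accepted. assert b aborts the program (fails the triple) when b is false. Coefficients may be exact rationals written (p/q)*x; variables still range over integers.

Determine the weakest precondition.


Working backward. After the program, the postcondition g - 1 < -3 && ((3*j < j + g + 9 && g + 7 > 4) <==> (!((1/3)*g + (j + j) <= 3))) must hold; in canonical form it is g < -2 && ((2*j < g + 9 && g > -3) <==> (!((1/3)*g + 2*j <= 3))).
Before g := 2*j - 1: 2*j < -1 && (2*j > -2 <==> (!((8/3)*j <= 10/3)))
Before skip: 2*j < -1 && (2*j > -2 <==> (!((8/3)*j <= 10/3)))
Before g := j + 6: 2*j < -1 && (2*j > -2 <==> (!((8/3)*j <= 10/3)))
Then branch requires 3*g != 0 && 2*j < -1 && (2*j > -2 <==> (!((8/3)*j <= 10/3))); else branch requires 2*j < -1 && (2*j > -2 <==> (!((8/3)*j <= 10/3))).
Before the if: 3*g != 0 && 2*j < -1 && (2*j > -2 <==> (!((8/3)*j <= 10/3)))
Answer: WP = 3*g != 0 && 2*j < -1 && (2*j > -2 <==> (!((8/3)*j <= 10/3)))


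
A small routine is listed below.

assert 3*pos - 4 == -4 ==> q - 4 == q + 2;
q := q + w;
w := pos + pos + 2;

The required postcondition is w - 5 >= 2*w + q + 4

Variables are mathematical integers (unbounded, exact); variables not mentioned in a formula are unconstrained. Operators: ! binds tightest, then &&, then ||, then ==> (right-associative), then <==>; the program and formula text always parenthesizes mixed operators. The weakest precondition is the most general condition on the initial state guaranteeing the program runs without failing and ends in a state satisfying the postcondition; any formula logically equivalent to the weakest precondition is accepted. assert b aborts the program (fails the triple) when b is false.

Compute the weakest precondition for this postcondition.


Working backward. After the program, the postcondition w - 5 >= 2*w + q + 4 must hold; in canonical form it is q + w <= -9.
Before w := pos + pos + 2: 2*pos + q <= -11
Before q := q + w: 2*pos + q + w <= -11
Before assert 3*pos - 4 == -4 ==> q - 4 == q + 2: (!(3*pos == 0)) && 2*pos + q + w <= -11
Answer: WP = (!(3*pos == 0)) && 2*pos + q + w <= -11


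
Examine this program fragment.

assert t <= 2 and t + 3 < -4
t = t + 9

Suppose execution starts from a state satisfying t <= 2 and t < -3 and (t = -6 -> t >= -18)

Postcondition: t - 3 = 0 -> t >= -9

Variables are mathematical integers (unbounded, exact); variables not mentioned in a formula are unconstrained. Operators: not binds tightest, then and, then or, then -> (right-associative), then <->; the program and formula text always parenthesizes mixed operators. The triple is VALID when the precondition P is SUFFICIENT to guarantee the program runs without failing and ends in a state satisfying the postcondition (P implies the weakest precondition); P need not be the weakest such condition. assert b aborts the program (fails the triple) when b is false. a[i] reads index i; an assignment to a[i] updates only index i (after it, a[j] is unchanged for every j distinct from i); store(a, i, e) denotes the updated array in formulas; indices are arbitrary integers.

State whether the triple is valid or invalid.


Working backward. After the program, the postcondition t - 3 = 0 -> t >= -9 must hold; in canonical form it is t = 3 -> t >= -9.
Before t := t + 9: t = -6 -> t >= -18
Before assert t <= 2 and t + 3 < -4: t <= 2 and t < -7 and (t = -6 -> t >= -18)
The weakest precondition is t <= 2 and t < -7 and (t = -6 -> t >= -18).
Check whether t <= 2 and t < -3 and (t = -6 -> t >= -18) implies it.
Countermodel: at the initial state t = -7, the precondition holds but the weakest precondition fails.
Answer: invalid


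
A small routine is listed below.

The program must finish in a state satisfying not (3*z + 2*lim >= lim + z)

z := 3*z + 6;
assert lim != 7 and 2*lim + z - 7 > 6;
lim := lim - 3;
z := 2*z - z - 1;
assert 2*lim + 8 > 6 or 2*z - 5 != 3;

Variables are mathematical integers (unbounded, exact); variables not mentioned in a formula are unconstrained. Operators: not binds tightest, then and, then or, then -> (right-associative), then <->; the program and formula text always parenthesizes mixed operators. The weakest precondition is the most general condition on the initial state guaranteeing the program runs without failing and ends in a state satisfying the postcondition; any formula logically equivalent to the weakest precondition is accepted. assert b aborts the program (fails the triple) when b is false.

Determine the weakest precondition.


Working backward. After the program, the postcondition not (3*z + 2*lim >= lim + z) must hold; in canonical form it is not (lim + 2*z >= 0).
Before assert 2*lim + 8 > 6 or 2*z - 5 != 3: (2*lim > -2 or 2*z != 8) and (not (lim + 2*z >= 0))
Before z := 2*z - z - 1: (2*lim > -2 or 2*z != 10) and (not (lim + 2*z >= 2))
Before lim := lim - 3: (2*lim > 4 or 2*z != 10) and (not (lim + 2*z >= 5))
Before assert lim != 7 and 2*lim + z - 7 > 6: lim != 7 and 2*lim + z > 13 and (2*lim > 4 or 2*z != 10) and (not (lim + 2*z >= 5))
Before z := 3*z + 6: lim != 7 and 2*lim + 3*z > 7 and (2*lim > 4 or 6*z != -2) and (not (lim + 6*z >= -7))
Answer: WP = lim != 7 and 2*lim + 3*z > 7 and (2*lim > 4 or 6*z != -2) and (not (lim + 6*z >= -7))


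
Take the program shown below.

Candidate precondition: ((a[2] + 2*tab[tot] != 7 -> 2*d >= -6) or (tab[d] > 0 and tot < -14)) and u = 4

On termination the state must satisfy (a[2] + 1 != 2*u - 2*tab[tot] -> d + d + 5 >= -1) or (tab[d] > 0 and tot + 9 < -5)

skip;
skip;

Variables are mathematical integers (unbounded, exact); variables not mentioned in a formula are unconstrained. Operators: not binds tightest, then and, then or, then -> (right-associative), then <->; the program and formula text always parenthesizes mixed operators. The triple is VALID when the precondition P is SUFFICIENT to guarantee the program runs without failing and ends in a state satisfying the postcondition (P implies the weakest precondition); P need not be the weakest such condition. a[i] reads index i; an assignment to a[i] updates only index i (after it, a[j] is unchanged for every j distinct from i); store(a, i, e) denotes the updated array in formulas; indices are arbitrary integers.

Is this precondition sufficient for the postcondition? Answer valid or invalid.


Working backward. After the program, the postcondition (a[2] + 1 != 2*u - 2*tab[tot] -> d + d + 5 >= -1) or (tab[d] > 0 and tot + 9 < -5) must hold; in canonical form it is (a[2] + 2*tab[tot] != 2*u - 1 -> 2*d >= -6) or (tab[d] > 0 and tot < -14).
Before skip: (a[2] + 2*tab[tot] != 2*u - 1 -> 2*d >= -6) or (tab[d] > 0 and tot < -14)
Before skip: (a[2] + 2*tab[tot] != 2*u - 1 -> 2*d >= -6) or (tab[d] > 0 and tot < -14)
The weakest precondition is (a[2] + 2*tab[tot] != 2*u - 1 -> 2*d >= -6) or (tab[d] > 0 and tot < -14).
Check whether ((a[2] + 2*tab[tot] != 7 -> 2*d >= -6) or (tab[d] > 0 and tot < -14)) and u = 4 implies it.
Every state satisfying the precondition satisfies the weakest precondition: the implication holds.
Answer: valid


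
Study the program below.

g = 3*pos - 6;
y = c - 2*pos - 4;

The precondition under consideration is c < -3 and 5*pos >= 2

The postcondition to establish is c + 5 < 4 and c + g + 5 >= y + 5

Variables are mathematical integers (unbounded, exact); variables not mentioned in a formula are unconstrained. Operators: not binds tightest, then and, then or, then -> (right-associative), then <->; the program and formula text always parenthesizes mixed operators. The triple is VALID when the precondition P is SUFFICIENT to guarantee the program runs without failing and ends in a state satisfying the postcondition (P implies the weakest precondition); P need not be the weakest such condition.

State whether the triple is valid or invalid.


Working backward. After the program, the postcondition c + 5 < 4 and c + g + 5 >= y + 5 must hold; in canonical form it is c < -1 and c + g >= y.
Before y := c - 2*pos - 4: c < -1 and g + 2*pos >= -4
Before g := 3*pos - 6: c < -1 and 5*pos >= 2
The weakest precondition is c < -1 and 5*pos >= 2.
Check whether c < -3 and 5*pos >= 2 implies it.
Every state satisfying the precondition satisfies the weakest precondition: the implication holds.
Answer: valid


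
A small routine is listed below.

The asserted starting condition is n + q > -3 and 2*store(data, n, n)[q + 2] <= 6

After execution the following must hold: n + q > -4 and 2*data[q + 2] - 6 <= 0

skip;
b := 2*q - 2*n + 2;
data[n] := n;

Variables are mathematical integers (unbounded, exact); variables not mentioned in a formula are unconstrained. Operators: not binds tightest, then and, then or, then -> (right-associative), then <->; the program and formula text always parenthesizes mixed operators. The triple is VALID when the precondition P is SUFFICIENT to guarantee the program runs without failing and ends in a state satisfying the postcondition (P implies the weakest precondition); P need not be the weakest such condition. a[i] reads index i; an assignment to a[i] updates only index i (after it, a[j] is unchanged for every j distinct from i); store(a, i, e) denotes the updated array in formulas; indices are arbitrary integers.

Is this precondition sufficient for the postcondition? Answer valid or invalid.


Working backward. After the program, the postcondition n + q > -4 and 2*data[q + 2] - 6 <= 0 must hold; in canonical form it is n + q > -4 and 2*data[q + 2] <= 6.
Before data[n] := n: n + q > -4 and 2*store(data, n, n)[q + 2] <= 6
Before b := 2*q - 2*n + 2: n + q > -4 and 2*store(data, n, n)[q + 2] <= 6
Before skip: n + q > -4 and 2*store(data, n, n)[q + 2] <= 6
The weakest precondition is n + q > -4 and 2*store(data, n, n)[q + 2] <= 6.
Check whether n + q > -3 and 2*store(data, n, n)[q + 2] <= 6 implies it.
Every state satisfying the precondition satisfies the weakest precondition: the implication holds.
Answer: valid


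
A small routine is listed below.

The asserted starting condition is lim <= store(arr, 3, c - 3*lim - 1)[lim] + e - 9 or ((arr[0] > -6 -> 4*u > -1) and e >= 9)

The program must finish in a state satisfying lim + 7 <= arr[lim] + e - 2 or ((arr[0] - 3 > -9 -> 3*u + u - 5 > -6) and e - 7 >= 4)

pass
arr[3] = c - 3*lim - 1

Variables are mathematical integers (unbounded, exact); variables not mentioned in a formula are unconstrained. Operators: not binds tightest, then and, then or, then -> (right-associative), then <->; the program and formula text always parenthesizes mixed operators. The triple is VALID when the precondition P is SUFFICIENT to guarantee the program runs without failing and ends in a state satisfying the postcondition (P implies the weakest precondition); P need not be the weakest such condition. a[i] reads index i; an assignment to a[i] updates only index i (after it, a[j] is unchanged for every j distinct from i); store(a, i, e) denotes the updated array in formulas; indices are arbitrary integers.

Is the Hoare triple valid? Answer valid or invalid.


Working backward. After the program, the postcondition lim + 7 <= arr[lim] + e - 2 or ((arr[0] - 3 > -9 -> 3*u + u - 5 > -6) and e - 7 >= 4) must hold; in canonical form it is lim <= arr[lim] + e - 9 or ((arr[0] > -6 -> 4*u > -1) and e >= 11).
Before arr[3] := c - 3*lim - 1: lim <= store(arr, 3, c - 3*lim - 1)[lim] + e - 9 or ((arr[0] > -6 -> 4*u > -1) and e >= 11)
Before skip: lim <= store(arr, 3, c - 3*lim - 1)[lim] + e - 9 or ((arr[0] > -6 -> 4*u > -1) and e >= 11)
The weakest precondition is lim <= store(arr, 3, c - 3*lim - 1)[lim] + e - 9 or ((arr[0] > -6 -> 4*u > -1) and e >= 11).
Check whether lim <= store(arr, 3, c - 3*lim - 1)[lim] + e - 9 or ((arr[0] > -6 -> 4*u > -1) and e >= 9) implies it.
Countermodel: at the initial state arr = {[-30150] = -30152, [0] = 2, [3] = 2, elsewhere 2}, c = -90445, e = 10, lim = -30150, u = 0, the precondition holds but the weakest precondition fails.
Answer: invalid


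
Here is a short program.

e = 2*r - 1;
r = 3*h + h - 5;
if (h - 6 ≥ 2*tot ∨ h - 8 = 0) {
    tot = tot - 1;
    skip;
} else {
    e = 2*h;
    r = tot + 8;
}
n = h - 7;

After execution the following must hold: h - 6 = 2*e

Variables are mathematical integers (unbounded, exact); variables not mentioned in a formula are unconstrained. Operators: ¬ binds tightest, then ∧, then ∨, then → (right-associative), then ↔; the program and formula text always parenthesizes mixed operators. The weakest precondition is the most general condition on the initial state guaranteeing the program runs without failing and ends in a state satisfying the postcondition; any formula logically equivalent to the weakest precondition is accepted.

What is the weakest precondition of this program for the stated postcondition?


Working backward. After the program, the postcondition h - 6 = 2*e must hold; in canonical form it is h = 2*e + 6.
Before n := h - 7: h = 2*e + 6
Then branch requires h = 2*e + 6; else branch requires 3*h = -6.
Before the if: ((h ≥ 2*tot + 6 ∨ h = 8) → h = 2*e + 6) ∧ ((¬(h ≥ 2*tot + 6 ∨ h = 8)) → 3*h = -6)
Before r := 3*h + h - 5: ((h ≥ 2*tot + 6 ∨ h = 8) → h = 2*e + 6) ∧ ((¬(h ≥ 2*tot + 6 ∨ h = 8)) → 3*h = -6)
Before e := 2*r - 1: ((h ≥ 2*tot + 6 ∨ h = 8) → h = 4*r + 4) ∧ ((¬(h ≥ 2*tot + 6 ∨ h = 8)) → 3*h = -6)
Answer: WP = ((h ≥ 2*tot + 6 ∨ h = 8) → h = 4*r + 4) ∧ ((¬(h ≥ 2*tot + 6 ∨ h = 8)) → 3*h = -6)


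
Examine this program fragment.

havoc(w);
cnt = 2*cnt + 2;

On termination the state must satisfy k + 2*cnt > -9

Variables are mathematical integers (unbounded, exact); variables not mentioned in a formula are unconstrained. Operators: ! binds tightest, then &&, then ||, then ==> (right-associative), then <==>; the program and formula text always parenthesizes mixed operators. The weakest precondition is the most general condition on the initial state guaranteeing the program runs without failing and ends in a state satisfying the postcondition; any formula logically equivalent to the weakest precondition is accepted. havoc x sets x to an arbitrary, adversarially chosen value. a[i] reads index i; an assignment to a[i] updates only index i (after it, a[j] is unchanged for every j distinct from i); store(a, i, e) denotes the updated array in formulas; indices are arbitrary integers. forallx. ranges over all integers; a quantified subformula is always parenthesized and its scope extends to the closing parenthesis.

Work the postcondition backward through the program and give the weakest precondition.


Working backward. After the program, the postcondition k + 2*cnt > -9 must hold; in canonical form it is 2*cnt + k > -9.
Before cnt := 2*cnt + 2: 4*cnt + k > -13
Before havoc w: 4*cnt + k > -13
Answer: WP = 4*cnt + k > -13


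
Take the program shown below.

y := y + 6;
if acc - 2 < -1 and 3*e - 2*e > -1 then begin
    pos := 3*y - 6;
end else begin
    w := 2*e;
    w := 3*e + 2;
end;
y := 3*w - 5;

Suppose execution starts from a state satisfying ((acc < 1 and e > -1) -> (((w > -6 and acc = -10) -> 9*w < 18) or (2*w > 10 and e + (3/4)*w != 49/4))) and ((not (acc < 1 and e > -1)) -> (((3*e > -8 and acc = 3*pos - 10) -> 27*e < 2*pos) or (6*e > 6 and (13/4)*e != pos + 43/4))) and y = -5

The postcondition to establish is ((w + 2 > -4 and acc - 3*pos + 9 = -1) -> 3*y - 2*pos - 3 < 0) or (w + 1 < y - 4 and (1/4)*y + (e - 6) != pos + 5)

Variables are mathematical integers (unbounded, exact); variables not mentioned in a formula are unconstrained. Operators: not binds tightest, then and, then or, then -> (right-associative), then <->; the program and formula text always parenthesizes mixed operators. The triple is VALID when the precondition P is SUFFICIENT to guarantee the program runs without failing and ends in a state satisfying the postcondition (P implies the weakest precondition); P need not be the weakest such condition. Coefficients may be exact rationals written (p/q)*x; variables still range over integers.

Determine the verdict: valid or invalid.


Working backward. After the program, the postcondition ((w + 2 > -4 and acc - 3*pos + 9 = -1) -> 3*y - 2*pos - 3 < 0) or (w + 1 < y - 4 and (1/4)*y + (e - 6) != pos + 5) must hold; in canonical form it is ((w > -6 and acc = 3*pos - 10) -> 3*y < 2*pos + 3) or (w < y - 5 and e + (1/4)*y != pos + 11).
Before y := 3*w - 5: ((w > -6 and acc = 3*pos - 10) -> 9*w < 2*pos + 18) or (2*w > 10 and e + (3/4)*w != pos + 49/4)
Then branch requires ((w > -6 and acc = 9*y - 28) -> 9*w < 6*y + 6) or (2*w > 10 and e + (3/4)*w != 3*y + 25/4); else branch requires ((3*e > -8 and acc = 3*pos - 10) -> 27*e < 2*pos) or (6*e > 6 and (13/4)*e != pos + 43/4).
Before the if: ((acc < 1 and e > -1) -> (((w > -6 and acc = 9*y - 28) -> 9*w < 6*y + 6) or (2*w > 10 and e + (3/4)*w != 3*y + 25/4))) and ((not (acc < 1 and e > -1)) -> (((3*e > -8 and acc = 3*pos - 10) -> 27*e < 2*pos) or (6*e > 6 and (13/4)*e != pos + 43/4)))
Before y := y + 6: ((acc < 1 and e > -1) -> (((w > -6 and acc = 9*y + 26) -> 9*w < 6*y + 42) or (2*w > 10 and e + (3/4)*w != 3*y + 97/4))) and ((not (acc < 1 and e > -1)) -> (((3*e > -8 and acc = 3*pos - 10) -> 27*e < 2*pos) or (6*e > 6 and (13/4)*e != pos + 43/4)))
The weakest precondition is ((acc < 1 and e > -1) -> (((w > -6 and acc = 9*y + 26) -> 9*w < 6*y + 42) or (2*w > 10 and e + (3/4)*w != 3*y + 97/4))) and ((not (acc < 1 and e > -1)) -> (((3*e > -8 and acc = 3*pos - 10) -> 27*e < 2*pos) or (6*e > 6 and (13/4)*e != pos + 43/4))).
Check whether ((acc < 1 and e > -1) -> (((w > -6 and acc = -10) -> 9*w < 18) or (2*w > 10 and e + (3/4)*w != 49/4))) and ((not (acc < 1 and e > -1)) -> (((3*e > -8 and acc = 3*pos - 10) -> 27*e < 2*pos) or (6*e > 6 and (13/4)*e != pos + 43/4))) and y = -5 implies it.
Countermodel: at the initial state acc = -19, e = 0, pos = 0, w = 2, y = -5, the precondition holds but the weakest precondition fails.
Answer: invalid


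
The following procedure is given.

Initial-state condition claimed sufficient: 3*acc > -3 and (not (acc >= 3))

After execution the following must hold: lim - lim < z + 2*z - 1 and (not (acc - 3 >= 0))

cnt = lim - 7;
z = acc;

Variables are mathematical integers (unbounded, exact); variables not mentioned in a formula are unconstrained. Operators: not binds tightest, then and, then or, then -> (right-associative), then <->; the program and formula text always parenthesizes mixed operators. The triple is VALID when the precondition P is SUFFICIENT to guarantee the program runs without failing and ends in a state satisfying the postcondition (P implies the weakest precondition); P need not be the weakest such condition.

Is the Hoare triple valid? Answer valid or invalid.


Working backward. After the program, the postcondition lim - lim < z + 2*z - 1 and (not (acc - 3 >= 0)) must hold; in canonical form it is 3*z > 1 and (not (acc >= 3)).
Before z := acc: 3*acc > 1 and (not (acc >= 3))
Before cnt := lim - 7: 3*acc > 1 and (not (acc >= 3))
The weakest precondition is 3*acc > 1 and (not (acc >= 3)).
Check whether 3*acc > -3 and (not (acc >= 3)) implies it.
Countermodel: at the initial state acc = 0, the precondition holds but the weakest precondition fails.
Answer: invalid


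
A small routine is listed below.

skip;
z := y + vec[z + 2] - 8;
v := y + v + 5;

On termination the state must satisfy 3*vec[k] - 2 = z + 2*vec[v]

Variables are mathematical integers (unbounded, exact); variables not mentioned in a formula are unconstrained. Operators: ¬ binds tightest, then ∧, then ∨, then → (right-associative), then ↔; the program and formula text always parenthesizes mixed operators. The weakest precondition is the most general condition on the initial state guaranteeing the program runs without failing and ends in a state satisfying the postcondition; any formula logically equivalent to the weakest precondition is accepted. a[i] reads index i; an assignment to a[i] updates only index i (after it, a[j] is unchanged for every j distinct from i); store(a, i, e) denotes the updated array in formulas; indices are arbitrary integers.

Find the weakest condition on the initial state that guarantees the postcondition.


Working backward. After the program, the postcondition 3*vec[k] - 2 = z + 2*vec[v] must hold; in canonical form it is 3*vec[k] = 2*vec[v] + z + 2.
Before v := y + v + 5: 3*vec[k] = 2*vec[v + y + 5] + z + 2
Before z := y + vec[z + 2] - 8: 3*vec[k] = 2*vec[v + y + 5] + vec[z + 2] + y - 6
Before skip: 3*vec[k] = 2*vec[v + y + 5] + vec[z + 2] + y - 6
Answer: WP = 3*vec[k] = 2*vec[v + y + 5] + vec[z + 2] + y - 6


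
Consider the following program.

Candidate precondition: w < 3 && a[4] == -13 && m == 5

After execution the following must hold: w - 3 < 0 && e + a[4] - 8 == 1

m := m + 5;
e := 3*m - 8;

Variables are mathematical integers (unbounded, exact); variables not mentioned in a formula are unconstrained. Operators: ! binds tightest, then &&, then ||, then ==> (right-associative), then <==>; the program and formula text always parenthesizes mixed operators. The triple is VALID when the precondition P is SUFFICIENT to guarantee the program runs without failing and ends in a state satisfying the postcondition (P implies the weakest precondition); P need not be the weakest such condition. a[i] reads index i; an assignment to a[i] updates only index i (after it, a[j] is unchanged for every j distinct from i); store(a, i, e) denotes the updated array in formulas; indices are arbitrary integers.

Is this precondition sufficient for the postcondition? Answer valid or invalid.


Working backward. After the program, the postcondition w - 3 < 0 && e + a[4] - 8 == 1 must hold; in canonical form it is w < 3 && a[4] + e == 9.
Before e := 3*m - 8: w < 3 && a[4] + 3*m == 17
Before m := m + 5: w < 3 && a[4] + 3*m == 2
The weakest precondition is w < 3 && a[4] + 3*m == 2.
Check whether w < 3 && a[4] == -13 && m == 5 implies it.
Every state satisfying the precondition satisfies the weakest precondition: the implication holds.
Answer: valid


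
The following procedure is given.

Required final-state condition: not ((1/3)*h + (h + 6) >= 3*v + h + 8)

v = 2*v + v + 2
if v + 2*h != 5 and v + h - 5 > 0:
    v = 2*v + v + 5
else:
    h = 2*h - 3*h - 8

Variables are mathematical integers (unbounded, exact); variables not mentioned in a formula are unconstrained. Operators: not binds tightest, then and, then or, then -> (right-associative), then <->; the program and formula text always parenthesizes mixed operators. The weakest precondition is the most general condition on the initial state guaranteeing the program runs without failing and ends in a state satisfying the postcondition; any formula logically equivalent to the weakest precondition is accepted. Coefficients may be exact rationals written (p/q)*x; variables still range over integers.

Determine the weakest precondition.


Working backward. After the program, the postcondition not ((1/3)*h + (h + 6) >= 3*v + h + 8) must hold; in canonical form it is not ((1/3)*h >= 3*v + 2).
Then branch requires not ((1/3)*h >= 9*v + 17); else branch requires not ((1/3)*h + 3*v <= -14/3).
Before the if: ((2*h + v != 5 and h + v > 5) -> (not ((1/3)*h >= 9*v + 17))) and ((not (2*h + v != 5 and h + v > 5)) -> (not ((1/3)*h + 3*v <= -14/3)))
Before v := 2*v + v + 2: ((2*h + 3*v != 3 and h + 3*v > 3) -> (not ((1/3)*h >= 27*v + 35))) and ((not (2*h + 3*v != 3 and h + 3*v > 3)) -> (not ((1/3)*h + 9*v <= -32/3)))
Answer: WP = ((2*h + 3*v != 3 and h + 3*v > 3) -> (not ((1/3)*h >= 27*v + 35))) and ((not (2*h + 3*v != 3 and h + 3*v > 3)) -> (not ((1/3)*h + 9*v <= -32/3)))


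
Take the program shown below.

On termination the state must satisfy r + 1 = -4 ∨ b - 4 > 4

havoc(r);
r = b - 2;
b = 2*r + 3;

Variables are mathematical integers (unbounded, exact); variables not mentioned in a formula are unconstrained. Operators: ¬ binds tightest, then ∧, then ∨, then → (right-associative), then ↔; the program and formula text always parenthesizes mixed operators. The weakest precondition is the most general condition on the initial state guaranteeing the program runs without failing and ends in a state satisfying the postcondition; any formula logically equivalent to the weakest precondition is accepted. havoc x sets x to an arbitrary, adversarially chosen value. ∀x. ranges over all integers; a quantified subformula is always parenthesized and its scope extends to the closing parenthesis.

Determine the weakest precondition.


Working backward. After the program, the postcondition r + 1 = -4 ∨ b - 4 > 4 must hold; in canonical form it is r = -5 ∨ b > 8.
Before b := 2*r + 3: r = -5 ∨ 2*r > 5
Before r := b - 2: b = -3 ∨ 2*b > 9
Before havoc r: b = -3 ∨ 2*b > 9
Answer: WP = b = -3 ∨ 2*b > 9


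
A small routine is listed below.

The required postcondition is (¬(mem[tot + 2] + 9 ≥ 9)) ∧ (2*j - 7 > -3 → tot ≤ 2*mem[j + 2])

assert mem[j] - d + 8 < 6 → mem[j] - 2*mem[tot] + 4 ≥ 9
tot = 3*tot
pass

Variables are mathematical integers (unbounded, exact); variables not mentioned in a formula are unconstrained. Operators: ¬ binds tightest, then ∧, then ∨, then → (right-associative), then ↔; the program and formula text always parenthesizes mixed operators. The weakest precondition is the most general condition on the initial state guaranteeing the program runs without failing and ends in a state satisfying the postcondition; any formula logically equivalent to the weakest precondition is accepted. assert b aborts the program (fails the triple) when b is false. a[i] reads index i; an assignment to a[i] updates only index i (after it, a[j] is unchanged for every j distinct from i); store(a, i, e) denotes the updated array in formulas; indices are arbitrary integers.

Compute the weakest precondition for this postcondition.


Working backward. After the program, the postcondition (¬(mem[tot + 2] + 9 ≥ 9)) ∧ (2*j - 7 > -3 → tot ≤ 2*mem[j + 2]) must hold; in canonical form it is (¬(mem[tot + 2] ≥ 0)) ∧ (2*j > 4 → tot ≤ 2*mem[j + 2]).
Before skip: (¬(mem[tot + 2] ≥ 0)) ∧ (2*j > 4 → tot ≤ 2*mem[j + 2])
Before tot := 3*tot: (¬(mem[3*tot + 2] ≥ 0)) ∧ (2*j > 4 → 3*tot ≤ 2*mem[j + 2])
Before assert mem[j] - d + 8 < 6 → mem[j] - 2*mem[tot] + 4 ≥ 9: (mem[j] < d - 2 → mem[j] ≥ 2*mem[tot] + 5) ∧ (¬(mem[3*tot + 2] ≥ 0)) ∧ (2*j > 4 → 3*tot ≤ 2*mem[j + 2])
Answer: WP = (mem[j] < d - 2 → mem[j] ≥ 2*mem[tot] + 5) ∧ (¬(mem[3*tot + 2] ≥ 0)) ∧ (2*j > 4 → 3*tot ≤ 2*mem[j + 2])


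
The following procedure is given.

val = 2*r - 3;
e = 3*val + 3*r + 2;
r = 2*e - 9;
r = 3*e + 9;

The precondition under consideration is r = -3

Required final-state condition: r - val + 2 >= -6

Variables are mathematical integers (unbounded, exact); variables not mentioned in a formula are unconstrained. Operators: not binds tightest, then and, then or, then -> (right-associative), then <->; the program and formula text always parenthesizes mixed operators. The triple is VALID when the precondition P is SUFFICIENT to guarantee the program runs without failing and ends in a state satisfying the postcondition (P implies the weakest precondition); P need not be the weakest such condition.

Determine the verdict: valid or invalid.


Working backward. After the program, the postcondition r - val + 2 >= -6 must hold; in canonical form it is r >= val - 8.
Before r := 3*e + 9: 3*e >= val - 17
Before r := 2*e - 9: 3*e >= val - 17
Before e := 3*val + 3*r + 2: 9*r + 8*val >= -23
Before val := 2*r - 3: 25*r >= 1
The weakest precondition is 25*r >= 1.
Check whether r = -3 implies it.
Countermodel: at the initial state r = -3, the precondition holds but the weakest precondition fails.
Answer: invalid


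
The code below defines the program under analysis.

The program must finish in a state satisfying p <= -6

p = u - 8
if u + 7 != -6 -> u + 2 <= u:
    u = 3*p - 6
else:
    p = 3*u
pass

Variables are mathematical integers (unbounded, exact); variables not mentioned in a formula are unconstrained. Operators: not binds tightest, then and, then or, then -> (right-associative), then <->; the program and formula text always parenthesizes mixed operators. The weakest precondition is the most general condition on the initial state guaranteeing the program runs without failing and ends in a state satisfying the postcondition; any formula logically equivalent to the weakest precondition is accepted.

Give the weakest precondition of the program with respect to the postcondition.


Working backward. After the program, p <= -6 must hold.
Before skip: p <= -6
Then branch requires p <= -6; else branch requires 3*u <= -6.
Before the if: ((not (u != -13)) -> p <= -6) and (u != -13 -> 3*u <= -6)
Before p := u - 8: ((not (u != -13)) -> u <= 2) and (u != -13 -> 3*u <= -6)
Answer: WP = ((not (u != -13)) -> u <= 2) and (u != -13 -> 3*u <= -6)


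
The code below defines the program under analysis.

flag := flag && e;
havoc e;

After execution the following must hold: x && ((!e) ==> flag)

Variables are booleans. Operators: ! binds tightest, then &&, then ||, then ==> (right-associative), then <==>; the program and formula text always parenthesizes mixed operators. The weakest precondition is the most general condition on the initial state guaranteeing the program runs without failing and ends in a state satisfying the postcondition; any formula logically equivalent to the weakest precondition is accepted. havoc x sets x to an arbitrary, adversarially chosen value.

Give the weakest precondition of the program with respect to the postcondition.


Working backward. After the program, x && ((!e) ==> flag) must hold.
Before havoc e: x && flag
Before flag := flag && e: x && flag && e
Answer: WP = x && flag && e


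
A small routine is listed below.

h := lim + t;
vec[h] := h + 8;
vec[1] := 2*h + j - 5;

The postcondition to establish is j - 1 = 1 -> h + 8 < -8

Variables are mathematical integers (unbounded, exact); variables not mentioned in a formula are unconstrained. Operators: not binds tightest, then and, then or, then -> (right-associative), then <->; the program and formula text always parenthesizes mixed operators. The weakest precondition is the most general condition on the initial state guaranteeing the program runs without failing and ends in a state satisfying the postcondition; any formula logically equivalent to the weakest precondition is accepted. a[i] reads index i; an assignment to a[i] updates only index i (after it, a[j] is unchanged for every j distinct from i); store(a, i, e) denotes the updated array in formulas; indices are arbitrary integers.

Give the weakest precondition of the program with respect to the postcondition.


Working backward. After the program, the postcondition j - 1 = 1 -> h + 8 < -8 must hold; in canonical form it is j = 2 -> h < -16.
Before vec[1] := 2*h + j - 5: j = 2 -> h < -16
Before vec[h] := h + 8: j = 2 -> h < -16
Before h := lim + t: j = 2 -> lim + t < -16
Answer: WP = j = 2 -> lim + t < -16


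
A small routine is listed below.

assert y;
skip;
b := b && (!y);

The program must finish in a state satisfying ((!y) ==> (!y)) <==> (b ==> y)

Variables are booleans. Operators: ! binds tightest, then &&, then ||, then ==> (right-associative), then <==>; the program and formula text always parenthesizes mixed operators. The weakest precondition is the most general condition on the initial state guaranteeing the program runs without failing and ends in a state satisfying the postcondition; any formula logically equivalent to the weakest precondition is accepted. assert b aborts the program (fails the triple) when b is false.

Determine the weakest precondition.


Working backward. After the program, the postcondition ((!y) ==> (!y)) <==> (b ==> y) must hold; in canonical form it is b ==> y.
Before b := b && (!y): (b && (!y)) ==> y
Before skip: (b && (!y)) ==> y
Before assert y: y && ((b && (!y)) ==> y)
Answer: WP = y && ((b && (!y)) ==> y)


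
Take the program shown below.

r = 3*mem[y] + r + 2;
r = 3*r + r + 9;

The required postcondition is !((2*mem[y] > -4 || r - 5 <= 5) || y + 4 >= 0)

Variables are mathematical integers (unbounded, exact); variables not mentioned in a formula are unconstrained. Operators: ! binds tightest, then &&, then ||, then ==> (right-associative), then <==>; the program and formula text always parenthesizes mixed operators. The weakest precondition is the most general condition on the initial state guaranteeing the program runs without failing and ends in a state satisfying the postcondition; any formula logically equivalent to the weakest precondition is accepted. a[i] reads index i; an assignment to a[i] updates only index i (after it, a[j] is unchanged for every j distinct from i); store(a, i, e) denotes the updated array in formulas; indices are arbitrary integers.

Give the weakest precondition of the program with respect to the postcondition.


Working backward. After the program, the postcondition !((2*mem[y] > -4 || r - 5 <= 5) || y + 4 >= 0) must hold; in canonical form it is !(2*mem[y] > -4 || r <= 10 || y >= -4).
Before r := 3*r + r + 9: !(2*mem[y] > -4 || 4*r <= 1 || y >= -4)
Before r := 3*mem[y] + r + 2: !(2*mem[y] > -4 || 12*mem[y] + 4*r <= -7 || y >= -4)
Answer: WP = !(2*mem[y] > -4 || 12*mem[y] + 4*r <= -7 || y >= -4)


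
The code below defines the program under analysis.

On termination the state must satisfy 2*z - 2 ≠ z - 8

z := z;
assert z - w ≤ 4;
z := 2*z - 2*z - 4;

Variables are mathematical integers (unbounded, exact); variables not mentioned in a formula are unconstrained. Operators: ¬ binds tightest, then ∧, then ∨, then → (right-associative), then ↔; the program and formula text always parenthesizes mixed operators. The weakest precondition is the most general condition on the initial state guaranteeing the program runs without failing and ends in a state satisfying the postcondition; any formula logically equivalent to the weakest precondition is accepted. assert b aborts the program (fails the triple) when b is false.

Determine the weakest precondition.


Working backward. After the program, the postcondition 2*z - 2 ≠ z - 8 must hold; in canonical form it is z ≠ -6.
Before z := 2*z - 2*z - 4: true
Before assert z - w ≤ 4: z ≤ w + 4
Before z := z: z ≤ w + 4
Answer: WP = z ≤ w + 4


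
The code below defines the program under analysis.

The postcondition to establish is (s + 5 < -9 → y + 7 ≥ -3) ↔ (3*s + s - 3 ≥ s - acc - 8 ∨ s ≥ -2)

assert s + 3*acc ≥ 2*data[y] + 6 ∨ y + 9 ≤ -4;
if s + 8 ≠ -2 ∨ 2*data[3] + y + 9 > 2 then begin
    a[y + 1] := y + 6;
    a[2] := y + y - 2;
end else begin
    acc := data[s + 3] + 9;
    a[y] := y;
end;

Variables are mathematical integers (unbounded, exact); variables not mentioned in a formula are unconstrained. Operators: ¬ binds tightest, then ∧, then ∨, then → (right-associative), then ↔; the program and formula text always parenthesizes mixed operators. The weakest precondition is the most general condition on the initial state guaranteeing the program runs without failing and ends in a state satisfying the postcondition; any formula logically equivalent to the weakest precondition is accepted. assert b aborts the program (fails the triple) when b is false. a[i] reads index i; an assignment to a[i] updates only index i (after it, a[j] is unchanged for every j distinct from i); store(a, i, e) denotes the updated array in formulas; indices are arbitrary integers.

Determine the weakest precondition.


Working backward. After the program, the postcondition (s + 5 < -9 → y + 7 ≥ -3) ↔ (3*s + s - 3 ≥ s - acc - 8 ∨ s ≥ -2) must hold; in canonical form it is (s < -14 → y ≥ -10) ↔ (acc + 3*s ≥ -5 ∨ s ≥ -2).
Then branch requires (s < -14 → y ≥ -10) ↔ (acc + 3*s ≥ -5 ∨ s ≥ -2); else branch requires (s < -14 → y ≥ -10) ↔ (data[s + 3] + 3*s ≥ -14 ∨ s ≥ -2).
Before the if: ((s ≠ -10 ∨ 2*data[3] + y > -7) → ((s < -14 → y ≥ -10) ↔ (acc + 3*s ≥ -5 ∨ s ≥ -2))) ∧ ((¬(s ≠ -10 ∨ 2*data[3] + y > -7)) → ((s < -14 → y ≥ -10) ↔ (data[s + 3] + 3*s ≥ -14 ∨ s ≥ -2)))
Before assert s + 3*acc ≥ 2*data[y] + 6 ∨ y + 9 ≤ -4: (3*acc + s ≥ 2*data[y] + 6 ∨ y ≤ -13) ∧ ((s ≠ -10 ∨ 2*data[3] + y > -7) → ((s < -14 → y ≥ -10) ↔ (acc + 3*s ≥ -5 ∨ s ≥ -2))) ∧ ((¬(s ≠ -10 ∨ 2*data[3] + y > -7)) → ((s < -14 → y ≥ -10) ↔ (data[s + 3] + 3*s ≥ -14 ∨ s ≥ -2)))
Answer: WP = (3*acc + s ≥ 2*data[y] + 6 ∨ y ≤ -13) ∧ ((s ≠ -10 ∨ 2*data[3] + y > -7) → ((s < -14 → y ≥ -10) ↔ (acc + 3*s ≥ -5 ∨ s ≥ -2))) ∧ ((¬(s ≠ -10 ∨ 2*data[3] + y > -7)) → ((s < -14 → y ≥ -10) ↔ (data[s + 3] + 3*s ≥ -14 ∨ s ≥ -2)))
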